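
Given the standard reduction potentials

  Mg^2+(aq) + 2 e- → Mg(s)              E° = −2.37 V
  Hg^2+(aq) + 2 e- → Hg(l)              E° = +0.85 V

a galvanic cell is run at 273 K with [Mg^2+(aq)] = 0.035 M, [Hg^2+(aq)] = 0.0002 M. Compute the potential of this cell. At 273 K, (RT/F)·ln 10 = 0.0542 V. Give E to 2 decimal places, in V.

+3.16 V

The Hg²⁺/Hg couple has the more positive E°, so it is the cathode; Mg²⁺/Mg is the anode.
E°cell = E°cat − E°an = +0.85 − (−2.37) = +3.22 V; n = 2.
The balanced reaction is Hg^2+(aq) + Mg(s) → Hg(l) + Mg^2+(aq), so Q = [Mg^2+(aq)] / [Hg^2+(aq)] = 175 and log Q = 2.243.
By the Nernst equation, E = +3.22 − (0.0542/2)·(2.243) = +3.16 V.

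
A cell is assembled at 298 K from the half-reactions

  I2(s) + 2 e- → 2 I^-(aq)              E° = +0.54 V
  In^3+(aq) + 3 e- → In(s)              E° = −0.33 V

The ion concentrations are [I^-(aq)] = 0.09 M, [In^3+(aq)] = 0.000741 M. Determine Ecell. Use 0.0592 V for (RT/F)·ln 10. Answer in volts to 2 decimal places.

Since E°(I₂/I⁻) > E°(In³⁺/In), I₂/I⁻ serves as the cathode.
The standard potential is +0.54 − (−0.33) = +0.87 V and the balanced reaction transfers n = 6 electrons.
The balanced reaction is 3 I2(s) + 2 In(s) → 6 I^-(aq) + 2 In^3+(aq), so Q = [I^-(aq)]^6·[In^3+(aq)]^2 = 2.92×10^−13 and log Q = −12.535.
By the Nernst equation, E = +0.87 − (0.0592/6)·(−12.535) = +0.99 V.

+0.99 V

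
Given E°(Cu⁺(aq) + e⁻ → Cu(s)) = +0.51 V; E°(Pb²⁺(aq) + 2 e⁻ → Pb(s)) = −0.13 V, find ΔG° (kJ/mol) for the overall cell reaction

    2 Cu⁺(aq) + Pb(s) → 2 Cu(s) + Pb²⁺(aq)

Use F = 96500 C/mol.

−124 kJ/mol

In the reaction as written Cu⁺(aq) is reduced, so the Cu⁺/Cu couple is the cathode and Pb²⁺/Pb is the anode.
E°cell = +0.51 − (−0.13) = +0.64 V; balancing electrons gives n = 2.
ΔG° = −nFE°cell = −(2)(96500)(+0.64) J/mol = −124 kJ/mol.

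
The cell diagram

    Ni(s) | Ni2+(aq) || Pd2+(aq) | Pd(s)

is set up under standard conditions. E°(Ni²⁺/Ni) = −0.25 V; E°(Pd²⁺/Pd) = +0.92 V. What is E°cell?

+1.17 V

By convention the left-hand electrode in cell notation is the anode (oxidation) and the right-hand electrode is the cathode (reduction).
E°cell = E°(right) − E°(left) = +0.92 − (−0.25) = +1.17 V.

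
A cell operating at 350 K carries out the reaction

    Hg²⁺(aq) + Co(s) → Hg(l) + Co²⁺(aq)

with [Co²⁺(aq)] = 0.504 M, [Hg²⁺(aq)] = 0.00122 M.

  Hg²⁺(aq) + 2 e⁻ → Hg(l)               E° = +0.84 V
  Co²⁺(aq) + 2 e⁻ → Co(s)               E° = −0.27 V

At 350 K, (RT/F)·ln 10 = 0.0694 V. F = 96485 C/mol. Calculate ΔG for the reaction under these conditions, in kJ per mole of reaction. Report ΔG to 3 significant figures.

−197 kJ/mol

E°cell = +0.84 − (−0.27) = +1.11 V; the balanced reaction transfers n = 2 electrons.
Q = [Co²⁺(aq)] / [Hg²⁺(aq)] = 413, so log Q = 2.616 and E = +1.11 − (0.0694/2)(2.616) = +1.0192 V.
Then ΔG = −nFE = −2 × 96485 × +1.0192 J/mol = −197 kJ/mol.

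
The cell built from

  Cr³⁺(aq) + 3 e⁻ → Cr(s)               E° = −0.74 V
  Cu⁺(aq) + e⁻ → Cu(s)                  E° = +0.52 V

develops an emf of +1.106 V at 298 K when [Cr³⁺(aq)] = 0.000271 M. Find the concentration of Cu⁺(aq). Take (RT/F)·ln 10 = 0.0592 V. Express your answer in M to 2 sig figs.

With Cu⁺/Cu at the cathode and Cr³⁺/Cr at the anode, E°cell = +0.52 − (−0.74) = +1.26 V (n = 3).
Rearranging E = E° − (0.0592/n)·log Q gives log Q = 3(+1.26 − (+1.106))/0.0592 = 7.804.
The balanced reaction is 3 Cu⁺(aq) + Cr(s) → 3 Cu(s) + Cr³⁺(aq), so Q = [Cr³⁺(aq)] / [Cu⁺(aq)]^3.
Isolating [Cu⁺(aq)] in Q = 10^{7.804} yields log [Cu⁺(aq)] = −3.790, i.e. 0.00016 M.

0.00016 M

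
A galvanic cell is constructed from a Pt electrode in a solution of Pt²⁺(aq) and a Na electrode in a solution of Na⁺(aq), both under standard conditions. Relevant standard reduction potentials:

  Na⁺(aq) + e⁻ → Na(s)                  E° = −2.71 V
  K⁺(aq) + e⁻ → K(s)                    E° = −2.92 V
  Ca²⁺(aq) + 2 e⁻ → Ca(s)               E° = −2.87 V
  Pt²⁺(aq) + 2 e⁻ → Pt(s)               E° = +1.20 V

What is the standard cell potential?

The Pt²⁺/Pt couple has the higher E°, so Pt ion is reduced (cathode) and Na is oxidized (anode).
E°cell = E°(cathode) − E°(anode) = +1.20 − (−2.71) = +3.91 V.

+3.91 V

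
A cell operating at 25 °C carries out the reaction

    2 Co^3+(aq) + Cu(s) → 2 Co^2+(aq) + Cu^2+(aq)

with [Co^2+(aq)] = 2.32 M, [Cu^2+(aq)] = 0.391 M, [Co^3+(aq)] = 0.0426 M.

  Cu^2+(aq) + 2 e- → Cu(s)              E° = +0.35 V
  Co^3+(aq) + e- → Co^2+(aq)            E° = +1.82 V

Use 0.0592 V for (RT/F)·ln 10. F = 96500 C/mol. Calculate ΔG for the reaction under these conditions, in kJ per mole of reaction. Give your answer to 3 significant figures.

The standard cell potential is +1.82 − (+0.35) = +1.47 V, with n = 2 electrons in the balanced equation.
The reaction quotient is ([Co^2+(aq)]^2·[Cu^2+(aq)]) / [Co^3+(aq)]^2 = 1.16×10^3; by Nernst, E = +1.47 − (0.0592/2)(3.064) = +1.3793 V.
ΔG = −nFE = −(2)(96500)(+1.3793) J/mol = −266 kJ/mol.

−266 kJ/mol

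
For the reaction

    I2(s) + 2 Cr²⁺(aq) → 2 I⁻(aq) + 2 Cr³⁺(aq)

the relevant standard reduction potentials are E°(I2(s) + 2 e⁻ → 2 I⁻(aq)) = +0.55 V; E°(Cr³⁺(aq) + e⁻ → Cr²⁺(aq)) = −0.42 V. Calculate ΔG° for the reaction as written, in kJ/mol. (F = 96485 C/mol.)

In the reaction as written I2(s) is reduced, so the I₂/I⁻ couple is the cathode and Cr³⁺/Cr²⁺ is the anode.
E°cell = +0.55 − (−0.42) = +0.97 V; balancing electrons gives n = 2.
ΔG° = −nFE°cell = −(2)(96485)(+0.97) J/mol = −187 kJ/mol.

−187 kJ/mol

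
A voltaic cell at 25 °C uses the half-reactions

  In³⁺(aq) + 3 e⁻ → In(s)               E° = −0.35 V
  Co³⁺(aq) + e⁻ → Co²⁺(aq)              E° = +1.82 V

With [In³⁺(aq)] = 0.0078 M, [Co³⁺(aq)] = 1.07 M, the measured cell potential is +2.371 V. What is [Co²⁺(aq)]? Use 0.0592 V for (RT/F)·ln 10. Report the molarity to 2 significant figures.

Co³⁺/Co²⁺ is the cathode (higher E°); E°cell = +1.82 − (−0.35) = +2.17 V with n = 3.
Since E = E° − (0.0592/n)·log Q, log Q = n(E° − E)/0.0592 = −10.186.
Balancing electrons gives 3 Co³⁺(aq) + In(s) → 3 Co²⁺(aq) + In³⁺(aq); thus Q = ([Co²⁺(aq)]^3·[In³⁺(aq)]) / [Co³⁺(aq)]^3.
Substituting the known concentrations and solving, log [Co²⁺(aq)] = −2.663 and [Co²⁺(aq)] = 0.0022 M.

0.0022 M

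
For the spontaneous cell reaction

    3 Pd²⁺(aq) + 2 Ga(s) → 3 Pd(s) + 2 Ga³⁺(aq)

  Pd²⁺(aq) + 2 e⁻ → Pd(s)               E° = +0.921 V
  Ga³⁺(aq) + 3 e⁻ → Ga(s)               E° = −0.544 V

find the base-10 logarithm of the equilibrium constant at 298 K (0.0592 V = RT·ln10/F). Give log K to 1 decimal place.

log K = 148.5

The Pd²⁺/Pd couple is reduced (cathode); E°cell = +0.921 − (−0.544) = +1.465 V with n = 6.
At equilibrium E = 0, so log K = nE°cell / 0.0592 = (6)(+1.465) / 0.0592 = 148.5.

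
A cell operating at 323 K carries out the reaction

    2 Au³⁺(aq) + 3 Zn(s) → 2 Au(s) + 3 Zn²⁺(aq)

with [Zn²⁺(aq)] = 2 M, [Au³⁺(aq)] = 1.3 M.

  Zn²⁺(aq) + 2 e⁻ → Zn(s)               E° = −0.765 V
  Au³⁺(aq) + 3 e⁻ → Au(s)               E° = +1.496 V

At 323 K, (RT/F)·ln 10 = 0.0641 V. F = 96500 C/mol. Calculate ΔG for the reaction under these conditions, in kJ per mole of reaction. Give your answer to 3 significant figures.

With Au³⁺/Au reduced at the cathode, E°cell = +1.496 − (−0.765) = +2.261 V and n = 6.
The reaction quotient is [Zn²⁺(aq)]^3 / [Au³⁺(aq)]^2 = 4.73; by Nernst, E = +2.261 − (0.0641/6)(0.675) = +2.2538 V.
Then ΔG = −nFE = −6 × 96500 × +2.2538 J/mol = −1300 kJ/mol.

−1300 kJ/mol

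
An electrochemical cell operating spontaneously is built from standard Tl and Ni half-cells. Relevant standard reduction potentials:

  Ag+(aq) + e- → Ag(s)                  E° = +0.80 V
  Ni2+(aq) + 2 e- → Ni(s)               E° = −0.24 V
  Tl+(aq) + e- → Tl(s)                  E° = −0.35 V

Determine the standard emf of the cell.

The Ni²⁺/Ni couple has the higher E°, so Ni ion is reduced (cathode) and Tl is oxidized (anode).
E°cell = E°(cathode) − E°(anode) = −0.24 − (−0.35) = +0.11 V.

+0.11 V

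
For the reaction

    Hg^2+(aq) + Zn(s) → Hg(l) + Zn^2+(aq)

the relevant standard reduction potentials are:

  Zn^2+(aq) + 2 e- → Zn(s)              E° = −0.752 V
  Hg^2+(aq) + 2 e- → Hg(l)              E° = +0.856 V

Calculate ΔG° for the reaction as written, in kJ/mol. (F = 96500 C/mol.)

In the reaction as written Hg^2+(aq) is reduced, so the Hg²⁺/Hg couple is the cathode and Zn²⁺/Zn is the anode.
E°cell = +0.856 − (−0.752) = +1.608 V; balancing electrons gives n = 2.
ΔG° = −nFE°cell = −(2)(96500)(+1.608) J/mol = −310 kJ/mol.

−310 kJ/mol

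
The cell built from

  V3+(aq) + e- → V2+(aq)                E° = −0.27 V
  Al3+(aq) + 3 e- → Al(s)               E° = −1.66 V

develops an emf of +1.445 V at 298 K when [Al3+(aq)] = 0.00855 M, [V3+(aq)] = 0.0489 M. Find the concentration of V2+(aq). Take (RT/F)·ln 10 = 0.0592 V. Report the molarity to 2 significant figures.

0.028 M

With V³⁺/V²⁺ at the cathode and Al³⁺/Al at the anode, E°cell = −0.27 − (−1.66) = +1.39 V (n = 3).
Since E = E° − (0.0592/n)·log Q, log Q = n(E° − E)/0.0592 = −2.787.
The balanced reaction is 3 V3+(aq) + Al(s) → 3 V2+(aq) + Al3+(aq), so Q = ([V2+(aq)]^3·[Al3+(aq)]) / [V3+(aq)]^3.
Solving for the unknown gives log [V2+(aq)] = −1.550, so [V2+(aq)] ≈ 0.028 M.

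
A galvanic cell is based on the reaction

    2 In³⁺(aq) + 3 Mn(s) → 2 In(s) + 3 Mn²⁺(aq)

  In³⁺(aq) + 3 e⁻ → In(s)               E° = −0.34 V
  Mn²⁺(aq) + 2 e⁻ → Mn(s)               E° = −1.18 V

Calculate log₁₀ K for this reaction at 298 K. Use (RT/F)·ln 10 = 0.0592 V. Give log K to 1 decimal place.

log K = 85.1

The In³⁺/In couple is reduced (cathode); E°cell = −0.34 − (−1.18) = +0.84 V with n = 6.
At equilibrium E = 0, so log K = nE°cell / 0.0592 = (6)(+0.84) / 0.0592 = 85.1.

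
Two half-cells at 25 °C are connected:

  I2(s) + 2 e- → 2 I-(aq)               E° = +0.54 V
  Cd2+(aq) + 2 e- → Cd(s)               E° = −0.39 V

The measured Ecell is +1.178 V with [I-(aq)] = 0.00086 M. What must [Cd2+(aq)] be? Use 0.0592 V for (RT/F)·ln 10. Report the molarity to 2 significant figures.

0.0057 M

With I₂/I⁻ at the cathode and Cd²⁺/Cd at the anode, E°cell = +0.54 − (−0.39) = +0.93 V (n = 2).
Rearranging E = E° − (0.0592/n)·log Q gives log Q = 2(+0.93 − (+1.178))/0.0592 = −8.378.
The balanced reaction is I2(s) + Cd(s) → 2 I-(aq) + Cd2+(aq), so Q = [I-(aq)]^2·[Cd2+(aq)].
Isolating [Cd2+(aq)] in Q = 10^{−8.378} yields log [Cd2+(aq)] = −2.247, i.e. 0.0057 M.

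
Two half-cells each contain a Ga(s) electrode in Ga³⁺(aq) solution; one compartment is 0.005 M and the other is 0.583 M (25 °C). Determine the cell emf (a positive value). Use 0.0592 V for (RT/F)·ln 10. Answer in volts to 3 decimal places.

For a concentration cell E°cell = 0, since both electrodes use the same couple.
The compartment with the higher Ga³⁺(aq) concentration (0.583 M) acts as the cathode; ions are reduced there and produced at the dilute (0.005 M) anode.
With n = 3, Ecell = −(0.0592/3)·log([dilute]/[conc]) = −(0.0592/3)·log(0.005/0.583) = +0.041 V.

0.041 V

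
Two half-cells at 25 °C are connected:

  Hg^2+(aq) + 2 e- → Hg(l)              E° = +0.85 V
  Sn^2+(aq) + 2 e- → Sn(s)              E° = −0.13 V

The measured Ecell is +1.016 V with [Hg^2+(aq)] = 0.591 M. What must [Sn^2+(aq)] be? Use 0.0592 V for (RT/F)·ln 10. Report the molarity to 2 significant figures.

With Hg²⁺/Hg at the cathode and Sn²⁺/Sn at the anode, E°cell = +0.85 − (−0.13) = +0.98 V (n = 2).
From the Nernst equation, log Q = n(E° − E)/0.0592 = 2·(+0.98 − (+1.016))/0.0592 = −1.216.
Balancing electrons gives Hg^2+(aq) + Sn(s) → Hg(l) + Sn^2+(aq); thus Q = [Sn^2+(aq)] / [Hg^2+(aq)].
Isolating [Sn^2+(aq)] in Q = 10^{−1.216} yields log [Sn^2+(aq)] = −1.444, i.e. 0.036 M.

0.036 M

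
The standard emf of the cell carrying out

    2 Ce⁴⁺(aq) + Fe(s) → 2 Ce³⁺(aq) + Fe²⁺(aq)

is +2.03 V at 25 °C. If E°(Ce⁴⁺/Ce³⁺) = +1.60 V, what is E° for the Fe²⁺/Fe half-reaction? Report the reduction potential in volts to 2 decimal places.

−0.43 V

In the reaction as written the Ce⁴⁺/Ce³⁺ couple is reduced (cathode) and Fe²⁺/Fe is oxidized (anode), so E°cell = E°(Ce⁴⁺/Ce³⁺) − E°(Fe²⁺/Fe).
E°(Fe²⁺/Fe) = E°(cathode) − E°cell = +1.60 − (+2.03) = −0.43 V.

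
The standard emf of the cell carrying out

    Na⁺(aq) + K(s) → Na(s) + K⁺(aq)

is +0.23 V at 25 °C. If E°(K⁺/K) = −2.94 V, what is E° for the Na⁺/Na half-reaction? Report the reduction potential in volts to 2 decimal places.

In the reaction as written the Na⁺/Na couple is reduced (cathode) and K⁺/K is oxidized (anode), so E°cell = E°(Na⁺/Na) − E°(K⁺/K).
E°(Na⁺/Na) = E°cell + E°(anode) = +0.23 + (−2.94) = −2.71 V.

−2.71 V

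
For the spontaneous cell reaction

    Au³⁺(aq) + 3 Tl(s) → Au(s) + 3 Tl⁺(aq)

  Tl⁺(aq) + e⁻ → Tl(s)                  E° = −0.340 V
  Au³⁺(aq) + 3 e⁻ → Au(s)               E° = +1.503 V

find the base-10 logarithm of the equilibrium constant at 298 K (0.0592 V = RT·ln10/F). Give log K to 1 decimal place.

The Au³⁺/Au couple is reduced (cathode); E°cell = +1.503 − (−0.340) = +1.843 V with n = 3.
At equilibrium E = 0, so log K = nE°cell / 0.0592 = (3)(+1.843) / 0.0592 = 93.4.

log K = 93.4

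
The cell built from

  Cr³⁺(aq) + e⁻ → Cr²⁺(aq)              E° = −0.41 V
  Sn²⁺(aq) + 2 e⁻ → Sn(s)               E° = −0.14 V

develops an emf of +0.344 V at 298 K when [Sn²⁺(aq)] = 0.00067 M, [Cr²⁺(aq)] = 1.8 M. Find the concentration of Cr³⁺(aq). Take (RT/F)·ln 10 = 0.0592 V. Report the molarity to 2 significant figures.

Sn²⁺/Sn is the cathode (higher E°); E°cell = −0.14 − (−0.41) = +0.27 V with n = 2.
Rearranging E = E° − (0.0592/n)·log Q gives log Q = 2(+0.27 − (+0.344))/0.0592 = −2.500.
The balanced reaction is Sn²⁺(aq) + 2 Cr²⁺(aq) → Sn(s) + 2 Cr³⁺(aq), so Q = [Cr³⁺(aq)]^2 / ([Sn²⁺(aq)]·[Cr²⁺(aq)]^2).
Solving for the unknown gives log [Cr³⁺(aq)] = −2.582, so [Cr³⁺(aq)] ≈ 0.0026 M.

0.0026 M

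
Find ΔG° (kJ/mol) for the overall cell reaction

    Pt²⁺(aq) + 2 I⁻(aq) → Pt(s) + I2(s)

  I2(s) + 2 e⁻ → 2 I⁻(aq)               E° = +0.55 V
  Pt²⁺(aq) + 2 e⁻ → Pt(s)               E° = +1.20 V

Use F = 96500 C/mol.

−125 kJ/mol

In the reaction as written Pt²⁺(aq) is reduced, so the Pt²⁺/Pt couple is the cathode and I₂/I⁻ is the anode.
E°cell = +1.20 − (+0.55) = +0.65 V; balancing electrons gives n = 2.
ΔG° = −nFE°cell = −(2)(96500)(+0.65) J/mol = −125 kJ/mol.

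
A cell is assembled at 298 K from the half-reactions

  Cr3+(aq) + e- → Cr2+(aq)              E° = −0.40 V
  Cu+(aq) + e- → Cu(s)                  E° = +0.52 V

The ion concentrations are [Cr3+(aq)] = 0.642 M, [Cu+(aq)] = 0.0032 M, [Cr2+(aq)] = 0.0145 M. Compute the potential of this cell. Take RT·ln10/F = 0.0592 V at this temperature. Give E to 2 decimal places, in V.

Since E°(Cu⁺/Cu) > E°(Cr³⁺/Cr²⁺), Cu⁺/Cu serves as the cathode.
The standard potential is +0.52 − (−0.40) = +0.92 V and the balanced reaction transfers n = 1 electron.
Balancing gives Cu+(aq) + Cr2+(aq) → Cu(s) + Cr3+(aq); hence Q = [Cr3+(aq)] / ([Cu+(aq)]·[Cr2+(aq)]) = 1.38×10^4 (log Q = 4.141).
Applying E = E° − (RT ln10/nF)·log Q gives +0.92 − (0.0592/1)(4.141) = +0.67 V.

+0.67 V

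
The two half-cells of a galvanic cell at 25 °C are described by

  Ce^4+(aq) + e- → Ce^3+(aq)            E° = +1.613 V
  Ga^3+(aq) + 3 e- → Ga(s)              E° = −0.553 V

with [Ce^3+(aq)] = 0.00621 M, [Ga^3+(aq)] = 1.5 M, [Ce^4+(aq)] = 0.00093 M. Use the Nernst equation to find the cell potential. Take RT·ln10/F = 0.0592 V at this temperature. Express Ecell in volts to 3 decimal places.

Since E°(Ce⁴⁺/Ce³⁺) > E°(Ga³⁺/Ga), Ce⁴⁺/Ce³⁺ serves as the cathode.
E°cell = +1.613 − (−0.553) = +2.166 V, with n = 3 electrons transferred.
For the overall reaction 3 Ce^4+(aq) + Ga(s) → 3 Ce^3+(aq) + Ga^3+(aq), Q = ([Ce^3+(aq)]^3·[Ga^3+(aq)]) / [Ce^4+(aq)]^3 = 447, giving log Q = 2.650.
By the Nernst equation, E = +2.166 − (0.0592/3)·(2.650) = +2.114 V.

+2.114 V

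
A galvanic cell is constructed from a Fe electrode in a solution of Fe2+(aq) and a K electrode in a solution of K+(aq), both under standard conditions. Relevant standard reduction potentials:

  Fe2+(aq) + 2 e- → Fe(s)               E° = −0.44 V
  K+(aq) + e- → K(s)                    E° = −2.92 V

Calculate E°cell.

The Fe²⁺/Fe couple has the higher E°, so Fe ion is reduced (cathode) and K is oxidized (anode).
E°cell = E°(cathode) − E°(anode) = −0.44 − (−2.92) = +2.48 V.

+2.48 V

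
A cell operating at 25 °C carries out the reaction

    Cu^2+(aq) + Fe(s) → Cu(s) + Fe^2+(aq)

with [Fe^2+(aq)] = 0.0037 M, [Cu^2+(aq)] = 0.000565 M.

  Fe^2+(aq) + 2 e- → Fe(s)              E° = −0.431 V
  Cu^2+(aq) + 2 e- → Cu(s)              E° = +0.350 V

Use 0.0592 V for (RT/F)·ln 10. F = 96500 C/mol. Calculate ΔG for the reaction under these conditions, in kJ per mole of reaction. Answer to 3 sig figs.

With Cu²⁺/Cu reduced at the cathode, E°cell = +0.350 − (−0.431) = +0.781 V and n = 2.
The reaction quotient is [Fe^2+(aq)] / [Cu^2+(aq)] = 6.55; by Nernst, E = +0.781 − (0.0592/2)(0.816) = +0.7568 V.
Finally ΔG = −nFE = −(2)(96500 C/mol)(+0.7568 V) = −146 kJ/mol.

−146 kJ/mol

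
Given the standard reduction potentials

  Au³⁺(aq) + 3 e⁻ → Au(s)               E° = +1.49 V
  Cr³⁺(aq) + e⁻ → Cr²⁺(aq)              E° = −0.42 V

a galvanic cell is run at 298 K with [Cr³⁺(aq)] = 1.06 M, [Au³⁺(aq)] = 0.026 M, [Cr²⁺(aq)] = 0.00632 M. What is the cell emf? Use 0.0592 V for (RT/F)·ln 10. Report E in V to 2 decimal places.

Since E°(Au³⁺/Au) > E°(Cr³⁺/Cr²⁺), Au³⁺/Au serves as the cathode.
The standard potential is +1.49 − (−0.42) = +1.91 V and the balanced reaction transfers n = 3 electrons.
For the overall reaction Au³⁺(aq) + 3 Cr²⁺(aq) → Au(s) + 3 Cr³⁺(aq), Q = [Cr³⁺(aq)]^3 / ([Au³⁺(aq)]·[Cr²⁺(aq)]^3) = 1.81×10^8, giving log Q = 8.259.
By the Nernst equation, E = +1.91 − (0.0592/3)·(8.259) = +1.75 V.

+1.75 V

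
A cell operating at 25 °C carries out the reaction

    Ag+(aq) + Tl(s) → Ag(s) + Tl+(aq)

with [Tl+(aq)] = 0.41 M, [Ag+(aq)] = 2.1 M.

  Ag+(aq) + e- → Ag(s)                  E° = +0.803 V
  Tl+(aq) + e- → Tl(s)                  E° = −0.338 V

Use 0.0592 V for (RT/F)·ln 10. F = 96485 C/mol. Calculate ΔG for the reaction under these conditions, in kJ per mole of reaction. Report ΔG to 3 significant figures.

−114 kJ/mol

E°cell = +0.803 − (−0.338) = +1.141 V; the balanced reaction transfers n = 1 electron.
The reaction quotient is [Tl+(aq)] / [Ag+(aq)] = 0.195; by Nernst, E = +1.141 − (0.0592/1)(−0.709) = +1.1830 V.
ΔG = −nFE = −(1)(96485)(+1.1830) J/mol = −114 kJ/mol.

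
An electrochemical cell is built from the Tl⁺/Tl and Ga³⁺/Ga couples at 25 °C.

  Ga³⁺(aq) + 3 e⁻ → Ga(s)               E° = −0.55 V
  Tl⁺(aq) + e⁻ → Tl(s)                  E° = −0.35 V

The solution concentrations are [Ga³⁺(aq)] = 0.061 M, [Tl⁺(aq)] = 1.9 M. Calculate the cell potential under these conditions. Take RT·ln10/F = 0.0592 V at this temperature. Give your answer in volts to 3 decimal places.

+0.240 V

The Tl⁺/Tl couple has the more positive E°, so it is the cathode; Ga³⁺/Ga is the anode.
E°cell = E°cat − E°an = −0.35 − (−0.55) = +0.20 V; n = 3.
Balancing gives 3 Tl⁺(aq) + Ga(s) → 3 Tl(s) + Ga³⁺(aq); hence Q = [Ga³⁺(aq)] / [Tl⁺(aq)]^3 = 0.00889 (log Q = −2.051).
By the Nernst equation, E = +0.20 − (0.0592/3)·(−2.051) = +0.240 V.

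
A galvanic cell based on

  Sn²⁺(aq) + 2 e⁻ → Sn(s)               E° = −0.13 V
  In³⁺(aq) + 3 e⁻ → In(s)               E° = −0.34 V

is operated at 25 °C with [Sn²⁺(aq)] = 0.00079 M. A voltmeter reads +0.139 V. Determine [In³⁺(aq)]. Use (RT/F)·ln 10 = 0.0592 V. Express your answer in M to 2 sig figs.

0.088 M

The Sn²⁺/Sn couple has the larger reduction potential, so it is the cathode: E°cell = −0.13 − (−0.34) = +0.21 V and n = 6.
Since E = E° − (0.0592/n)·log Q, log Q = n(E° − E)/0.0592 = 7.196.
Balancing electrons gives 3 Sn²⁺(aq) + 2 In(s) → 3 Sn(s) + 2 In³⁺(aq); thus Q = [In³⁺(aq)]^2 / [Sn²⁺(aq)]^3.
Isolating [In³⁺(aq)] in Q = 10^{7.196} yields log [In³⁺(aq)] = −1.056, i.e. 0.088 M.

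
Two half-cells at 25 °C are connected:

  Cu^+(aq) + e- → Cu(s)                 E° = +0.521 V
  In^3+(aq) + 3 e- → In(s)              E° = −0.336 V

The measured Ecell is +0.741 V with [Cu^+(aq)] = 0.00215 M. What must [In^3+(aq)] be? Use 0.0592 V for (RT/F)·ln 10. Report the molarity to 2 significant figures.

0.0075 M

With Cu⁺/Cu at the cathode and In³⁺/In at the anode, E°cell = +0.521 − (−0.336) = +0.857 V (n = 3).
From the Nernst equation, log Q = n(E° − E)/0.0592 = 3·(+0.857 − (+0.741))/0.0592 = 5.878.
The balanced reaction is 3 Cu^+(aq) + In(s) → 3 Cu(s) + In^3+(aq), so Q = [In^3+(aq)] / [Cu^+(aq)]^3.
Isolating [In^3+(aq)] in Q = 10^{5.878} yields log [In^3+(aq)] = −2.125, i.e. 0.0075 M.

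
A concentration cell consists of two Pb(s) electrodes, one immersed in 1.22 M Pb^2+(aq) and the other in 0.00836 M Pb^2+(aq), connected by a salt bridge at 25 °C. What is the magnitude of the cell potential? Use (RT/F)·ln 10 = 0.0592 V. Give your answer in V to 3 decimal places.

For a concentration cell E°cell = 0, since both electrodes use the same couple.
The compartment with the higher Pb^2+(aq) concentration (1.22 M) acts as the cathode; ions are reduced there and produced at the dilute (0.00836 M) anode.
With n = 2, Ecell = −(0.0592/2)·log([dilute]/[conc]) = −(0.0592/2)·log(0.00836/1.22) = +0.064 V.

0.064 V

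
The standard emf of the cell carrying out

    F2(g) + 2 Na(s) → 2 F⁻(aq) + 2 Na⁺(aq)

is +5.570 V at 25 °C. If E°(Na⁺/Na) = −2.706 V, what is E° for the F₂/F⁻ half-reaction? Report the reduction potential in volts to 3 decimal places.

+2.864 V

In the reaction as written the F₂/F⁻ couple is reduced (cathode) and Na⁺/Na is oxidized (anode), so E°cell = E°(F₂/F⁻) − E°(Na⁺/Na).
E°(F₂/F⁻) = E°cell + E°(anode) = +5.570 + (−2.706) = +2.864 V.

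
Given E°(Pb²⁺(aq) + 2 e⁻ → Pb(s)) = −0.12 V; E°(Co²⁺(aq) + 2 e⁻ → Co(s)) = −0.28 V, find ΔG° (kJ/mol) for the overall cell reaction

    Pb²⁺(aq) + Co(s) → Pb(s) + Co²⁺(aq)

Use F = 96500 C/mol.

In the reaction as written Pb²⁺(aq) is reduced, so the Pb²⁺/Pb couple is the cathode and Co²⁺/Co is the anode.
E°cell = −0.12 − (−0.28) = +0.16 V; balancing electrons gives n = 2.
ΔG° = −nFE°cell = −(2)(96500)(+0.16) J/mol = −30.9 kJ/mol.

−30.9 kJ/mol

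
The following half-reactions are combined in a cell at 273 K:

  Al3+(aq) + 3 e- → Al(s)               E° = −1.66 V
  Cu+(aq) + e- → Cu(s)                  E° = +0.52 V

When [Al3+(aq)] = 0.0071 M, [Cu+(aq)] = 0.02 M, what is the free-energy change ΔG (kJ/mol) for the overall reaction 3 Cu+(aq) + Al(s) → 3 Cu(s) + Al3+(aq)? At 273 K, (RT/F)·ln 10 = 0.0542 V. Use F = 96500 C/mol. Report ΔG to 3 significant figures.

−616 kJ/mol

The standard cell potential is +0.52 − (−1.66) = +2.18 V, with n = 3 electrons in the balanced equation.
The reaction quotient is [Al3+(aq)] / [Cu+(aq)]^3 = 887; by Nernst, E = +2.18 − (0.0542/3)(2.948) = +2.1267 V.
Finally ΔG = −nFE = −(3)(96500 C/mol)(+2.1267 V) = −616 kJ/mol.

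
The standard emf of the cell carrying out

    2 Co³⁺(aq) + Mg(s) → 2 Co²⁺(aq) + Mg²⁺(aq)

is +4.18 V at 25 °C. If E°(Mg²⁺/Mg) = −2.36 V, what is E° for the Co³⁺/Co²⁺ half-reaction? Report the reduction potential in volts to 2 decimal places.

In the reaction as written the Co³⁺/Co²⁺ couple is reduced (cathode) and Mg²⁺/Mg is oxidized (anode), so E°cell = E°(Co³⁺/Co²⁺) − E°(Mg²⁺/Mg).
E°(Co³⁺/Co²⁺) = E°cell + E°(anode) = +4.18 + (−2.36) = +1.82 V.

+1.82 V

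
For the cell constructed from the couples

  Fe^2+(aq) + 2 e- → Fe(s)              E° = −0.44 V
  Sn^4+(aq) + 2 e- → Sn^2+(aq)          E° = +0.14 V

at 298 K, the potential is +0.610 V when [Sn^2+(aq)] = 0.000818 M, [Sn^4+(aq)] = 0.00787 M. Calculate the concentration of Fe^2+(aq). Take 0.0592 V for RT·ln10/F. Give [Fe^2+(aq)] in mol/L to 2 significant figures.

0.93 M

The Sn⁴⁺/Sn²⁺ couple has the larger reduction potential, so it is the cathode: E°cell = +0.14 − (−0.44) = +0.58 V and n = 2.
Rearranging E = E° − (0.0592/n)·log Q gives log Q = 2(+0.58 − (+0.610))/0.0592 = −1.014.
The balanced reaction is Sn^4+(aq) + Fe(s) → Sn^2+(aq) + Fe^2+(aq), so Q = ([Sn^2+(aq)]·[Fe^2+(aq)]) / [Sn^4+(aq)].
Substituting the known concentrations and solving, log [Fe^2+(aq)] = −0.031 and [Fe^2+(aq)] = 0.93 M.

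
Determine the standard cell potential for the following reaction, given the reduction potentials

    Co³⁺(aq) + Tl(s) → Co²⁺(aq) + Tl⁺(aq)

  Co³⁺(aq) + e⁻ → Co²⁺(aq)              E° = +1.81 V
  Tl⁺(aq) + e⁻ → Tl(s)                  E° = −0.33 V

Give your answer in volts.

Co³⁺(aq) gains electrons, so the Co³⁺/Co²⁺ couple is the cathode; the Tl⁺/Tl couple is the anode.
E°cell = E°(cathode) − E°(anode) = +1.81 − (−0.33) = +2.14 V.
The positive value indicates the reaction is spontaneous as written.

+2.14 V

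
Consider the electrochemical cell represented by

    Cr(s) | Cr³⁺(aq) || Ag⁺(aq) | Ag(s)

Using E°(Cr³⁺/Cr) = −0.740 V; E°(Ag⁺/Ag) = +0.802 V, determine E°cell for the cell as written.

By convention the left-hand electrode in cell notation is the anode (oxidation) and the right-hand electrode is the cathode (reduction).
E°cell = E°(right) − E°(left) = +0.802 − (−0.740) = +1.542 V.

+1.542 V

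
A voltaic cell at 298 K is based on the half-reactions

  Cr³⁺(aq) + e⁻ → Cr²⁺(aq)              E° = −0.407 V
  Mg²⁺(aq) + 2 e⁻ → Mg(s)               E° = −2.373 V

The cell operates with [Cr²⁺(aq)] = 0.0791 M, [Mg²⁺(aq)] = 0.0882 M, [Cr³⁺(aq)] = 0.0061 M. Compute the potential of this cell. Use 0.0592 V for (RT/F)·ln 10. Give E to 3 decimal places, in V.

Cr³⁺/Cr²⁺ is reduced (cathode, E° = −0.407 V) and Mg²⁺/Mg is oxidized (anode).
E°cell = E°cat − E°an = −0.407 − (−2.373) = +1.966 V; n = 2.
For the overall reaction 2 Cr³⁺(aq) + Mg(s) → 2 Cr²⁺(aq) + Mg²⁺(aq), Q = ([Cr²⁺(aq)]^2·[Mg²⁺(aq)]) / [Cr³⁺(aq)]^2 = 14.8, giving log Q = 1.171.
Applying E = E° − (RT ln10/nF)·log Q gives +1.966 − (0.0592/2)(1.171) = +1.931 V.

+1.931 V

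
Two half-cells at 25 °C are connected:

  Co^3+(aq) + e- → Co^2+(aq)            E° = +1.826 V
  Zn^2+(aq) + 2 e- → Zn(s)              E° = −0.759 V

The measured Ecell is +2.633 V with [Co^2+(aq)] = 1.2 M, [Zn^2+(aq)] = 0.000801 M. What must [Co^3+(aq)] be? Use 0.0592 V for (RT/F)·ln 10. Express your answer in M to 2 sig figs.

0.22 M

Co³⁺/Co²⁺ is the cathode (higher E°); E°cell = +1.826 − (−0.759) = +2.585 V with n = 2.
Since E = E° − (0.0592/n)·log Q, log Q = n(E° − E)/0.0592 = −1.622.
Balancing electrons gives 2 Co^3+(aq) + Zn(s) → 2 Co^2+(aq) + Zn^2+(aq); thus Q = ([Co^2+(aq)]^2·[Zn^2+(aq)]) / [Co^3+(aq)]^2.
Isolating [Co^3+(aq)] in Q = 10^{−1.622} yields log [Co^3+(aq)] = −0.658, i.e. 0.22 M.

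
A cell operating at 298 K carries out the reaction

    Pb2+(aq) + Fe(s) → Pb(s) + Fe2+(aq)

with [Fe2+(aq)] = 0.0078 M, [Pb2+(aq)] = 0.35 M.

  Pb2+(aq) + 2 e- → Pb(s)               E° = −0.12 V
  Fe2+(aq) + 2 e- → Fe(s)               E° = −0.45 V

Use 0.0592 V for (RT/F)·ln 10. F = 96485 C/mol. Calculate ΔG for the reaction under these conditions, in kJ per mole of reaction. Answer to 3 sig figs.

The standard cell potential is −0.12 − (−0.45) = +0.33 V, with n = 2 electrons in the balanced equation.
Here Q = [Fe2+(aq)] / [Pb2+(aq)] = 0.0223 (log Q = −1.652), giving E = +0.33 − (0.0592/2)·(−1.652) = +0.3789 V.
Then ΔG = −nFE = −2 × 96485 × +0.3789 J/mol = −73.1 kJ/mol.

−73.1 kJ/mol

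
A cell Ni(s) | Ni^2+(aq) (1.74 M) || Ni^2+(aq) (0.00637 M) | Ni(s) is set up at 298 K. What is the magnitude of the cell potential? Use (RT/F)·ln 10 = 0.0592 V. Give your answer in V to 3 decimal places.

0.072 V

For a concentration cell E°cell = 0, since both electrodes use the same couple.
The compartment with the higher Ni^2+(aq) concentration (1.74 M) acts as the cathode; ions are reduced there and produced at the dilute (0.00637 M) anode.
With n = 2, Ecell = −(0.0592/2)·log([dilute]/[conc]) = −(0.0592/2)·log(0.00637/1.74) = +0.072 V.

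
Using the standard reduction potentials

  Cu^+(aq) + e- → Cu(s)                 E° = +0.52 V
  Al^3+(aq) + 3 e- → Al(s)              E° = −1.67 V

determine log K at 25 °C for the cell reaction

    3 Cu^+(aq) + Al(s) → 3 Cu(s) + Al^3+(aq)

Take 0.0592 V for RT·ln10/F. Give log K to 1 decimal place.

log K = 111.0

The Cu⁺/Cu couple is reduced (cathode); E°cell = +0.52 − (−1.67) = +2.19 V with n = 3.
At equilibrium E = 0, so log K = nE°cell / 0.0592 = (3)(+2.19) / 0.0592 = 111.0.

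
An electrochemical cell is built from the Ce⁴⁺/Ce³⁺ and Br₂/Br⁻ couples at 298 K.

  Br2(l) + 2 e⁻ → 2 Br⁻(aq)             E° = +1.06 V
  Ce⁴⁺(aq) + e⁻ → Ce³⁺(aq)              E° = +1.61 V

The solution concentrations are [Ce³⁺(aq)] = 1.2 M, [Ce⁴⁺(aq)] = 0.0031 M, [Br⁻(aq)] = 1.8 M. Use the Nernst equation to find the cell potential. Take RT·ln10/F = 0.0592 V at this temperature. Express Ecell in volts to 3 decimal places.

+0.412 V

The Ce⁴⁺/Ce³⁺ couple has the more positive E°, so it is the cathode; Br₂/Br⁻ is the anode.
E°cell = E°cat − E°an = +1.61 − (+1.06) = +0.55 V; n = 2.
For the overall reaction 2 Ce⁴⁺(aq) + 2 Br⁻(aq) → 2 Ce³⁺(aq) + Br2(l), Q = [Ce³⁺(aq)]^2 / ([Ce⁴⁺(aq)]^2·[Br⁻(aq)]^2) = 4.62×10^4, giving log Q = 4.665.
Applying E = E° − (RT ln10/nF)·log Q gives +0.55 − (0.0592/2)(4.665) = +0.412 V.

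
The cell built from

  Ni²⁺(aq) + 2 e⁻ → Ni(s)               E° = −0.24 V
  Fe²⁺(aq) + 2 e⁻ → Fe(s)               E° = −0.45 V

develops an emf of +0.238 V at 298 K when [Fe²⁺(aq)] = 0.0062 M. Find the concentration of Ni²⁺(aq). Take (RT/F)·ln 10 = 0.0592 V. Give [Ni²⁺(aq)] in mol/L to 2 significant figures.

0.055 M

With Ni²⁺/Ni at the cathode and Fe²⁺/Fe at the anode, E°cell = −0.24 − (−0.45) = +0.21 V (n = 2).
Rearranging E = E° − (0.0592/n)·log Q gives log Q = 2(+0.21 − (+0.238))/0.0592 = −0.946.
Balancing electrons gives Ni²⁺(aq) + Fe(s) → Ni(s) + Fe²⁺(aq); thus Q = [Fe²⁺(aq)] / [Ni²⁺(aq)].
Isolating [Ni²⁺(aq)] in Q = 10^{−0.946} yields log [Ni²⁺(aq)] = −1.262, i.e. 0.055 M.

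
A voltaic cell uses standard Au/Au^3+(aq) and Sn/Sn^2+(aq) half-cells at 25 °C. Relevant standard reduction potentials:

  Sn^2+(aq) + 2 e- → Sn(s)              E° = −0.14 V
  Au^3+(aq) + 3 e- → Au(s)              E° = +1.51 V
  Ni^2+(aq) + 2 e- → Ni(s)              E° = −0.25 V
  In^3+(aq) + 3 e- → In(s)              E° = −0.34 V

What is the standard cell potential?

Of the two couples in this cell, the one with the more positive reduction potential is reduced at the cathode: here that is Au³⁺/Au (+1.51 V); Sn²⁺/Sn (−0.14 V) is the anode.
E°cell = E°(cathode) − E°(anode) = +1.51 − (−0.14) = +1.65 V.

+1.65 V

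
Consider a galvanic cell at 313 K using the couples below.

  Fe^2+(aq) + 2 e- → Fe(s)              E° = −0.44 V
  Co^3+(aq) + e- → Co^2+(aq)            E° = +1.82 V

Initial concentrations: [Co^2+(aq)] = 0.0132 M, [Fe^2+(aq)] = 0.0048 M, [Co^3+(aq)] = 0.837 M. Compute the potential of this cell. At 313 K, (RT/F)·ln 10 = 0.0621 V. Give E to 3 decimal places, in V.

+2.444 V

The Co³⁺/Co²⁺ couple has the more positive E°, so it is the cathode; Fe²⁺/Fe is the anode.
The standard potential is +1.82 − (−0.44) = +2.26 V and the balanced reaction transfers n = 2 electrons.
For the overall reaction 2 Co^3+(aq) + Fe(s) → 2 Co^2+(aq) + Fe^2+(aq), Q = ([Co^2+(aq)]^2·[Fe^2+(aq)]) / [Co^3+(aq)]^2 = 1.19×10^−6, giving log Q = −5.923.
By the Nernst equation, E = +2.26 − (0.0621/2)·(−5.923) = +2.444 V.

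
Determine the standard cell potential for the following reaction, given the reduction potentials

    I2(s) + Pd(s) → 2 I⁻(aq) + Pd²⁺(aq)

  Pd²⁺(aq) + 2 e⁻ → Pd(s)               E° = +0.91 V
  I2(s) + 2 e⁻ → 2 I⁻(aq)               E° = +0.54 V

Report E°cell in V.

−0.37 V

In the reaction as written, I2(s) is reduced (cathode) and Pd²⁺(aq) is produced by oxidation at the anode.
E°cell = E°(cathode) − E°(anode) = +0.54 − (+0.91) = −0.37 V.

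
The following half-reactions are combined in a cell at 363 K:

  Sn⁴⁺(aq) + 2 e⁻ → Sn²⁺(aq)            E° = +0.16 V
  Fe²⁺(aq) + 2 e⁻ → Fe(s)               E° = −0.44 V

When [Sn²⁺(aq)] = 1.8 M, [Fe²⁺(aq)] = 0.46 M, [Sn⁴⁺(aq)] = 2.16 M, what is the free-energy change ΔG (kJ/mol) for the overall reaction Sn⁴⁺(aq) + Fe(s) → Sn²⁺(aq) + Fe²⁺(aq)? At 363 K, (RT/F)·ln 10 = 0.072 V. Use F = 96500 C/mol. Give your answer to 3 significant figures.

−119 kJ/mol

E°cell = +0.16 − (−0.44) = +0.60 V; the balanced reaction transfers n = 2 electrons.
Q = ([Sn²⁺(aq)]·[Fe²⁺(aq)]) / [Sn⁴⁺(aq)] = 0.383, so log Q = −0.416 and E = +0.60 − (0.072/2)(−0.416) = +0.6150 V.
ΔG = −nFE = −(2)(96500)(+0.6150) J/mol = −119 kJ/mol.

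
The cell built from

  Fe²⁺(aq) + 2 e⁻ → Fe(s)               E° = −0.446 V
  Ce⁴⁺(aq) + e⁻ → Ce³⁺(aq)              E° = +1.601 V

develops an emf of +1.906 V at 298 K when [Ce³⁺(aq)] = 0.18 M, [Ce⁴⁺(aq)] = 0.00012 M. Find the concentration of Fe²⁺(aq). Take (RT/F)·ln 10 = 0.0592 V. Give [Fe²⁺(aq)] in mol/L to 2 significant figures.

The Ce⁴⁺/Ce³⁺ couple has the larger reduction potential, so it is the cathode: E°cell = +1.601 − (−0.446) = +2.047 V and n = 2.
Rearranging E = E° − (0.0592/n)·log Q gives log Q = 2(+2.047 − (+1.906))/0.0592 = 4.764.
Balancing electrons gives 2 Ce⁴⁺(aq) + Fe(s) → 2 Ce³⁺(aq) + Fe²⁺(aq); thus Q = ([Ce³⁺(aq)]^2·[Fe²⁺(aq)]) / [Ce⁴⁺(aq)]^2.
Isolating [Fe²⁺(aq)] in Q = 10^{4.764} yields log [Fe²⁺(aq)] = −1.588, i.e. 0.026 M.

0.026 M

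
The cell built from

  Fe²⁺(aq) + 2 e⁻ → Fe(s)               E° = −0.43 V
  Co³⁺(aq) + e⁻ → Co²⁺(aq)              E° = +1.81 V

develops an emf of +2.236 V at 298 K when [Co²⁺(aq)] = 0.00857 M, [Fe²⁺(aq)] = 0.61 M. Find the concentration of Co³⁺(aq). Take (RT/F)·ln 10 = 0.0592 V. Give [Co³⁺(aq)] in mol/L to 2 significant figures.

0.0057 M

The Co³⁺/Co²⁺ couple has the larger reduction potential, so it is the cathode: E°cell = +1.81 − (−0.43) = +2.24 V and n = 2.
From the Nernst equation, log Q = n(E° − E)/0.0592 = 2·(+2.24 − (+2.236))/0.0592 = 0.135.
Balancing electrons gives 2 Co³⁺(aq) + Fe(s) → 2 Co²⁺(aq) + Fe²⁺(aq); thus Q = ([Co²⁺(aq)]^2·[Fe²⁺(aq)]) / [Co³⁺(aq)]^2.
Isolating [Co³⁺(aq)] in Q = 10^{0.135} yields log [Co³⁺(aq)] = −2.242, i.e. 0.0057 M.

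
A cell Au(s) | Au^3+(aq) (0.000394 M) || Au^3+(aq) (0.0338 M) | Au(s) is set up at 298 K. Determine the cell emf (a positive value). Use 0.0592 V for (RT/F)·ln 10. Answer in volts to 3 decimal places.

For a concentration cell E°cell = 0, since both electrodes use the same couple.
The compartment with the higher Au^3+(aq) concentration (0.0338 M) acts as the cathode; ions are reduced there and produced at the dilute (0.000394 M) anode.
With n = 3, Ecell = −(0.0592/3)·log([dilute]/[conc]) = −(0.0592/3)·log(0.000394/0.0338) = +0.038 V.

0.038 V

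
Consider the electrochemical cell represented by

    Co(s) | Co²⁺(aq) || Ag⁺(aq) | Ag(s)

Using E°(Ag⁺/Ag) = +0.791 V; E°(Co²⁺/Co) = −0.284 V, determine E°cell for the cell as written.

+1.075 V

By convention the left-hand electrode in cell notation is the anode (oxidation) and the right-hand electrode is the cathode (reduction).
E°cell = E°(right) − E°(left) = +0.791 − (−0.284) = +1.075 V.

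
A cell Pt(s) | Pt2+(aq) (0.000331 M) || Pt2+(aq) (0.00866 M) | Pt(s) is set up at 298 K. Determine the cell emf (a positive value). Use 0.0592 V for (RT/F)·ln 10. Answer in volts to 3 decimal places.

0.042 V

For a concentration cell E°cell = 0, since both electrodes use the same couple.
The compartment with the higher Pt2+(aq) concentration (0.00866 M) acts as the cathode; ions are reduced there and produced at the dilute (0.000331 M) anode.
With n = 2, Ecell = −(0.0592/2)·log([dilute]/[conc]) = −(0.0592/2)·log(0.000331/0.00866) = +0.042 V.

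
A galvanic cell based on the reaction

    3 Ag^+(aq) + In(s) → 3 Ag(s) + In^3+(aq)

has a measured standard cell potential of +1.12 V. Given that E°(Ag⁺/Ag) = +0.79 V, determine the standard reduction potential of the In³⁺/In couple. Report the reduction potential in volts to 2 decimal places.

In the reaction as written the Ag⁺/Ag couple is reduced (cathode) and In³⁺/In is oxidized (anode), so E°cell = E°(Ag⁺/Ag) − E°(In³⁺/In).
E°(In³⁺/In) = E°(cathode) − E°cell = +0.79 − (+1.12) = −0.33 V.

−0.33 V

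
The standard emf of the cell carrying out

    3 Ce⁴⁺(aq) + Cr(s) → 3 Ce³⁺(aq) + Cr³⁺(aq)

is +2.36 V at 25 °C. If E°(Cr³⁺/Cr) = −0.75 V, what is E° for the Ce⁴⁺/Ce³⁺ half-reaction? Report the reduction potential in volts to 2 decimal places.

In the reaction as written the Ce⁴⁺/Ce³⁺ couple is reduced (cathode) and Cr³⁺/Cr is oxidized (anode), so E°cell = E°(Ce⁴⁺/Ce³⁺) − E°(Cr³⁺/Cr).
E°(Ce⁴⁺/Ce³⁺) = E°cell + E°(anode) = +2.36 + (−0.75) = +1.61 V.

+1.61 V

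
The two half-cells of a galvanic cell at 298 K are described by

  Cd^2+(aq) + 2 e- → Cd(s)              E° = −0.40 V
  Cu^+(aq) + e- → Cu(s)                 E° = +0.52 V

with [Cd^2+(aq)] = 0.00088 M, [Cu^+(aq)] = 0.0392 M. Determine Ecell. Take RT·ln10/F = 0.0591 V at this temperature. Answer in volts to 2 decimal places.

+0.93 V

The Cu⁺/Cu couple has the more positive E°, so it is the cathode; Cd²⁺/Cd is the anode.
E°cell = E°cat − E°an = +0.52 − (−0.40) = +0.92 V; n = 2.
The balanced reaction is 2 Cu^+(aq) + Cd(s) → 2 Cu(s) + Cd^2+(aq), so Q = [Cd^2+(aq)] / [Cu^+(aq)]^2 = 0.573 and log Q = −0.242.
E = E° − (0.0591/n)·log Q = +0.92 − (0.0591/2)(−0.242) = +0.93 V.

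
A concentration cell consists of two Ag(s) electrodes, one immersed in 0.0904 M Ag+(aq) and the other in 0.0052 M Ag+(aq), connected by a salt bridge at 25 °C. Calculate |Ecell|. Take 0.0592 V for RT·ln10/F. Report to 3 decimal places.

0.073 V

For a concentration cell E°cell = 0, since both electrodes use the same couple.
The compartment with the higher Ag+(aq) concentration (0.0904 M) acts as the cathode; ions are reduced there and produced at the dilute (0.0052 M) anode.
With n = 1, Ecell = −(0.0592/1)·log([dilute]/[conc]) = −(0.0592/1)·log(0.0052/0.0904) = +0.073 V.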